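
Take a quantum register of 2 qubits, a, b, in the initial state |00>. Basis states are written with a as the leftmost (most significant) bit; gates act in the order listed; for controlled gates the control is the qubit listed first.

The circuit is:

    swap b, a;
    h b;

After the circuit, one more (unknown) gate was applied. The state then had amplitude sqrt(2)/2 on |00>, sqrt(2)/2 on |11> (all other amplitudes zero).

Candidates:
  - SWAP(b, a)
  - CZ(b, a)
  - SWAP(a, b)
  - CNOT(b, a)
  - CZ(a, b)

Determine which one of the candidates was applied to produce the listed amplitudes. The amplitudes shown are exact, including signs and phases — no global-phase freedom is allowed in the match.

The applied gate was CNOT(b, a).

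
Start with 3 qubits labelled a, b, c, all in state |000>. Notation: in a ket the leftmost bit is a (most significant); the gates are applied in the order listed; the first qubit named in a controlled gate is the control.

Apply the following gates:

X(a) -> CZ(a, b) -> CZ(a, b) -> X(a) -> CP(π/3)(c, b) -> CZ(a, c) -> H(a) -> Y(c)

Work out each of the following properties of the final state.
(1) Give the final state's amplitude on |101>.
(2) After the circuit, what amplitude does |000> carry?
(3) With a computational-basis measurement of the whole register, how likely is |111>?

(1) The final state's coefficient on |101> equals sqrt(2)*I/2. Key observation: gates 1-4 undo each other exactly, leaving only the rest of the circuit to track.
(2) The amplitude on |000> is 0.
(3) A full measurement returns |111> with probability 0.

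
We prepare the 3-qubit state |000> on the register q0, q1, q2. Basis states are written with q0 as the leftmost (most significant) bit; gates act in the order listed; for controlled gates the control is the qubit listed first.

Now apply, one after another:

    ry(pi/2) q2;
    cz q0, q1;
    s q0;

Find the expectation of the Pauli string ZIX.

The expectation value of ZIX is 1.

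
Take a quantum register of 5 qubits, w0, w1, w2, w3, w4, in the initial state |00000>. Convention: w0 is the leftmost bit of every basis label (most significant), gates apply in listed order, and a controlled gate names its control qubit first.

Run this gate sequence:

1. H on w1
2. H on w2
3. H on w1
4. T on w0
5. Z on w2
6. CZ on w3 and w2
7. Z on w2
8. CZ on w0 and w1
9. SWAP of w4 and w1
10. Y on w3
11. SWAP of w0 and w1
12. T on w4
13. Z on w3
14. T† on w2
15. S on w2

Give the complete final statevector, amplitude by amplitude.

The resulting statevector has amplitude -sqrt(2)*I/2 on |00010>, -sqrt(2)*exp(3*I*pi/4)/2 on |00110>, and 0 on every other basis state.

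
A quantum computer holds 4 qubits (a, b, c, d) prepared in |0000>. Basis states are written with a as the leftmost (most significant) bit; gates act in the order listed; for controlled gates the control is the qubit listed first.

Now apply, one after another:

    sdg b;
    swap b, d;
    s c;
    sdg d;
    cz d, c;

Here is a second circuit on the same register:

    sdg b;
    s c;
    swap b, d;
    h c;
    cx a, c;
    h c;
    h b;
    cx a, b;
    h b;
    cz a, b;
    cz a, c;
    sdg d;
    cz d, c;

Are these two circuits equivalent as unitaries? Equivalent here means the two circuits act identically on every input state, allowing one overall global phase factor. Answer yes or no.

Yes — the two circuits implement the same unitary up to a global phase.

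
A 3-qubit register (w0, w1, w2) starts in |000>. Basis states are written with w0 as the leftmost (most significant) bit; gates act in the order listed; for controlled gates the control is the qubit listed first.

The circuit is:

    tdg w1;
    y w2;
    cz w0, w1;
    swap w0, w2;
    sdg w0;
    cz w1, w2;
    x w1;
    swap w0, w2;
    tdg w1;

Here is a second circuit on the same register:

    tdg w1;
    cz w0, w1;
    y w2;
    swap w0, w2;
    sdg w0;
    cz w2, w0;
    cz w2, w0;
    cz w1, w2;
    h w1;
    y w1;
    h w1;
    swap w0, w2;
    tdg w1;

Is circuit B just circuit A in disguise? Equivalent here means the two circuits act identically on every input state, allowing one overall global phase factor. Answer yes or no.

No: there is an input state on which the two circuits produce genuinely different outputs (not merely differing by a phase).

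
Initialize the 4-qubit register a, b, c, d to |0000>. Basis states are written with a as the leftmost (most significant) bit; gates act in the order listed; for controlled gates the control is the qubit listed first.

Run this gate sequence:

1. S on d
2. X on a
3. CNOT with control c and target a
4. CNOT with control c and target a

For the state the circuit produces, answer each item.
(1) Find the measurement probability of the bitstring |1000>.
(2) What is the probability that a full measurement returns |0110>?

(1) The probability of measuring |1000> is 1. Key observation: gates 3-4 undo each other exactly, leaving only the rest of the circuit to track.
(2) Outcome |0110> occurs with probability 0.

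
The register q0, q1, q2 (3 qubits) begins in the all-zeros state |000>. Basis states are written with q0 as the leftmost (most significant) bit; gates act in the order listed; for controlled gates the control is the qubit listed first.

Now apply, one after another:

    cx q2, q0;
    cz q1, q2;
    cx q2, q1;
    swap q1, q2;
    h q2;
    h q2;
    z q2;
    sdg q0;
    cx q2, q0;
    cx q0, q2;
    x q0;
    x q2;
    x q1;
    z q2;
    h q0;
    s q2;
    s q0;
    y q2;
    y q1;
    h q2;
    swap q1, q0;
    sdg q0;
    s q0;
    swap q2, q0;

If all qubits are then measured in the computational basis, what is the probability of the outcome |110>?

Outcome |110> occurs with probability 1/4.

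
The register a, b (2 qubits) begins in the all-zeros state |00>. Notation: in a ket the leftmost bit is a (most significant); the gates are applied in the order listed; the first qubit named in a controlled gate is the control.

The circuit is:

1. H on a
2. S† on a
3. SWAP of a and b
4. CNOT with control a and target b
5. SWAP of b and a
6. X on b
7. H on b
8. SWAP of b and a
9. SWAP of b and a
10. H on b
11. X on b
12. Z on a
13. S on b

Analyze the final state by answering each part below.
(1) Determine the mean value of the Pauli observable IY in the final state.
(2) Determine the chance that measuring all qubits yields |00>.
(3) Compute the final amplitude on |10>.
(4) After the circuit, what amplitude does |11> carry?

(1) The observable IY averages to 0. Key observation: the block from step 8 through step 9 cancels to the identity and can be dropped.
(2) The probability of measuring |00> is 1/2.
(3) The amplitude on |10> is sqrt(2)*I/2.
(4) The final state's coefficient on |11> equals 0.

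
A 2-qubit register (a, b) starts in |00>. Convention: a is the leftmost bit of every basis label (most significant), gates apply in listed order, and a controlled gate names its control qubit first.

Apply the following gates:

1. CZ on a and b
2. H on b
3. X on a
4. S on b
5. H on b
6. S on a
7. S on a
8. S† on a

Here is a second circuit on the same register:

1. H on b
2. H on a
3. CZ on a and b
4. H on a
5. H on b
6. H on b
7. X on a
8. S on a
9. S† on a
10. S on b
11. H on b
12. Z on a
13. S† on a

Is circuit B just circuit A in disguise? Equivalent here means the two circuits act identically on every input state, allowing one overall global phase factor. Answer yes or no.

No, they are not equivalent — no single phase factor reconciles the two unitaries.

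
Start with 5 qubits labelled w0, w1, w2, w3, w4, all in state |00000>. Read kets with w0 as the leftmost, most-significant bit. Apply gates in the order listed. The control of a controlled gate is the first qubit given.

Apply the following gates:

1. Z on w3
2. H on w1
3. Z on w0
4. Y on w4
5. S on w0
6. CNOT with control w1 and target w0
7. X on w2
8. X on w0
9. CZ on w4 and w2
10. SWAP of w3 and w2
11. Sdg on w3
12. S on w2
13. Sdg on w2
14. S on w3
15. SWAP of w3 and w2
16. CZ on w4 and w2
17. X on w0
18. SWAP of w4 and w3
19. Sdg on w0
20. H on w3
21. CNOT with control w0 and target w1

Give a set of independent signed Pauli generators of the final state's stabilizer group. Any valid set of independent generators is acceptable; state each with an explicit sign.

One valid set of independent stabilizer generators is -YIIII, -IIIXI, +IZIII, -IIZII, +IIIIZ (any independent generating set of the same group is equally correct). Key observation: the block from step 9 through step 16 cancels to the identity and can be dropped.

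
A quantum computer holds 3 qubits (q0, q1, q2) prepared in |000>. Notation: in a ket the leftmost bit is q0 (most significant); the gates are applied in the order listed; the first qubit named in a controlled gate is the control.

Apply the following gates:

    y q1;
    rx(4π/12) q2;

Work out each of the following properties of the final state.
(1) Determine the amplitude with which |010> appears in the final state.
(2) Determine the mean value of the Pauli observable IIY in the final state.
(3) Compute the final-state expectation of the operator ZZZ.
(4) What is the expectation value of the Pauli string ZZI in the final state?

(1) The final state's coefficient on |010> equals sqrt(3)*I/2.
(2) In the final state, IIY has expectation -sqrt(3)/2.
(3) The expectation value of ZZZ is -1/2.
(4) The expectation value of ZZI is -1.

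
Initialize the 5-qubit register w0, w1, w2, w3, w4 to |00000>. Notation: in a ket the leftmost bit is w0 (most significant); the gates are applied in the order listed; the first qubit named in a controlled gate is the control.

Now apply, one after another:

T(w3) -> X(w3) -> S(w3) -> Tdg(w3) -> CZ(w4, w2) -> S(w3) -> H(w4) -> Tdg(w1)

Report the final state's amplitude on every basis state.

The resulting statevector has amplitude sqrt(2)*exp(3*I*pi/4)/2 on |00010>, sqrt(2)*exp(3*I*pi/4)/2 on |00011>, and 0 on every other basis state.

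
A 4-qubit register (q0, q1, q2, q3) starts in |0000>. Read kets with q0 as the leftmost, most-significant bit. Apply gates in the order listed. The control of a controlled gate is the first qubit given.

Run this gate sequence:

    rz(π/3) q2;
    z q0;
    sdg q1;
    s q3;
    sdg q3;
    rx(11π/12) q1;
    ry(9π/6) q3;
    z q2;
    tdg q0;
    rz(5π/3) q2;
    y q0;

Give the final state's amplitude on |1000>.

The amplitude on |1000> is -I*sqrt(12 - 6*sqrt(2))/8 + I*sqrt(2*sqrt(2) + 4)/8.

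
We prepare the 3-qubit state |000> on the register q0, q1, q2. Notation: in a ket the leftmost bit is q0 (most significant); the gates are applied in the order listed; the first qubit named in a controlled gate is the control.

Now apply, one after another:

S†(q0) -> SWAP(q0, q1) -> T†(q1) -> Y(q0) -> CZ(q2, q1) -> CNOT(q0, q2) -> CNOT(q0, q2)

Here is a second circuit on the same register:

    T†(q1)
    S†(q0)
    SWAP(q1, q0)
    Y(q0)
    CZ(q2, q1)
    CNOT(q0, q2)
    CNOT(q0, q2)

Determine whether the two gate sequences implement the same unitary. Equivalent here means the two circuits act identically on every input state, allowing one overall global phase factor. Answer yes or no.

No: there is an input state on which the two circuits produce genuinely different outputs (not merely differing by a phase).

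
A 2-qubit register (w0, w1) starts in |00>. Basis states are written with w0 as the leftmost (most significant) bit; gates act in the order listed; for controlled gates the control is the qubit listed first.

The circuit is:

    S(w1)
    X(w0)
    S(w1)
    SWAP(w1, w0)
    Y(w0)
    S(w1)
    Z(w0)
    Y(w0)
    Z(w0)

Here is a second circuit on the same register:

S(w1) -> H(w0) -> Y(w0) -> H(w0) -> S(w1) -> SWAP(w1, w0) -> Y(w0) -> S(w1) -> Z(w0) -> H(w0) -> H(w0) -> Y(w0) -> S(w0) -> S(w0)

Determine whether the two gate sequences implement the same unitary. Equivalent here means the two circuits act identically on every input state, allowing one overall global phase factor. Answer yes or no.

No: there is an input state on which the two circuits produce genuinely different outputs (not merely differing by a phase).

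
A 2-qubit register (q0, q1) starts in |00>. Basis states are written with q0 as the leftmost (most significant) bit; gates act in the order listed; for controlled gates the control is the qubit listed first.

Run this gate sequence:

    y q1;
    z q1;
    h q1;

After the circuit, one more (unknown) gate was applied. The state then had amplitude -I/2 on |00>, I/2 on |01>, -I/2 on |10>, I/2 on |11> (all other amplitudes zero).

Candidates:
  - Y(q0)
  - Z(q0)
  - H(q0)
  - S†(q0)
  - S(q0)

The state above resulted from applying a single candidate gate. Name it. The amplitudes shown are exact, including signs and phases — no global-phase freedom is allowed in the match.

The applied gate was H(q0).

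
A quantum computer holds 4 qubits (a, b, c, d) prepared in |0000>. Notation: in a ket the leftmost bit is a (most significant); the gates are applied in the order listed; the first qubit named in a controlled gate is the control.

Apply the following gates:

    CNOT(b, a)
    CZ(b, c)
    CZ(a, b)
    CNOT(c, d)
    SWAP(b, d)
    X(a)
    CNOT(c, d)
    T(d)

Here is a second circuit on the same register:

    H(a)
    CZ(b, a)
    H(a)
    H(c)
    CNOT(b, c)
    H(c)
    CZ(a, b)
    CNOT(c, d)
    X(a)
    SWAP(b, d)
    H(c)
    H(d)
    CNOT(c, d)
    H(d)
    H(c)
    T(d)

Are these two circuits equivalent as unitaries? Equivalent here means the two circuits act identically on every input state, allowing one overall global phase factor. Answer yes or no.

No — the two circuits implement different unitaries, even allowing a global phase.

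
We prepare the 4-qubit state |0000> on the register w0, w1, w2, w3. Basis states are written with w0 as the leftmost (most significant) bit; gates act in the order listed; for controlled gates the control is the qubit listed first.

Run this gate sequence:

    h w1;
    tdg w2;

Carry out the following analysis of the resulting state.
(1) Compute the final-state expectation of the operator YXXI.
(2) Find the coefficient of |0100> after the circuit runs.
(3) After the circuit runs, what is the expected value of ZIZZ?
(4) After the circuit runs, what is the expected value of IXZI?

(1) The expectation value of YXXI is 0.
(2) The final state's coefficient on |0100> equals sqrt(2)/2.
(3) The expectation value of ZIZZ is 1.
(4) In the final state, IXZI has expectation 1.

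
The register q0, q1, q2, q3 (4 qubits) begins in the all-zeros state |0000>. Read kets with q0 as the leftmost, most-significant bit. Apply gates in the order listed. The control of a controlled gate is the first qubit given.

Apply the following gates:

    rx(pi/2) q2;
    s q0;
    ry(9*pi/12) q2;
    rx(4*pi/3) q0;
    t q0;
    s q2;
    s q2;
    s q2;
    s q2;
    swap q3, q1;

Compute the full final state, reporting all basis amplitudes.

After the circuit, the state carries amplitude -sqrt(2)*sqrt(2 - sqrt(2))/8 - sqrt(2)*I*sqrt(sqrt(2) + 2)/8 on |0000>, -sqrt(2)*sqrt(sqrt(2) + 2)/8 + sqrt(2)*I*sqrt(2 - sqrt(2))/8 on |0010>, -sqrt(6)*sqrt(2 - sqrt(2))*exp(3*I*pi/4)/8 + sqrt(6)*sqrt(sqrt(2) + 2)*exp(I*pi/4)/8 on |1000>, -sqrt(6)*sqrt(sqrt(2) + 2)*exp(3*I*pi/4)/8 - sqrt(6)*sqrt(2 - sqrt(2))*exp(I*pi/4)/8 on |1010>, and 0 on every other basis state.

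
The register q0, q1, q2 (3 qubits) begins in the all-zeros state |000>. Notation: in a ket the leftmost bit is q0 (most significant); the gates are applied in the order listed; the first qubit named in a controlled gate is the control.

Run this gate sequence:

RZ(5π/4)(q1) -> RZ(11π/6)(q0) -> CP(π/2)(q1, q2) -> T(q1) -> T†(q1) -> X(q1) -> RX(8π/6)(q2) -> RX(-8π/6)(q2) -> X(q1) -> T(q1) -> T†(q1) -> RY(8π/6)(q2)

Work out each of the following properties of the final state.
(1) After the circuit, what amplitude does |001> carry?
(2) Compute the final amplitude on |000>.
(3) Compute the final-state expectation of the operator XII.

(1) The amplitude on |001> is sqrt(3)*exp(11*I*pi/24)/2.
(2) |000> carries amplitude -exp(11*I*pi/24)/2 in the final state.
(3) The expectation value of XII is 0.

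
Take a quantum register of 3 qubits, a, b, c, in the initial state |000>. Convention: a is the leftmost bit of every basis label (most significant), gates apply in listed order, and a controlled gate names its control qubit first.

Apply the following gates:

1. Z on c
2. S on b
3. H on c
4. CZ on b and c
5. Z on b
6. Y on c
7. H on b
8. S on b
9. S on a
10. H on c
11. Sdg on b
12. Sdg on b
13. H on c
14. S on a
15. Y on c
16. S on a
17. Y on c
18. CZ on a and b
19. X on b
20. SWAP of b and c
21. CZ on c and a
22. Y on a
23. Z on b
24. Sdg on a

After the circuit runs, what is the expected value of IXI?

The expectation value of IXI is 1.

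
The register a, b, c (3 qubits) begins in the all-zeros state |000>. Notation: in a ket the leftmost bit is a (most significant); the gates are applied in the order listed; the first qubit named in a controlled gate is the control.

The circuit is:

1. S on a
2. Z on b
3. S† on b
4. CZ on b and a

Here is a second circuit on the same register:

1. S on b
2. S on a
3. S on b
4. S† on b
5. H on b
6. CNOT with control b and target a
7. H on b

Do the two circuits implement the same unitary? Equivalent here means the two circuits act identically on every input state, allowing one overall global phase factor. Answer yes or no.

No, they are not equivalent — no single phase factor reconciles the two unitaries.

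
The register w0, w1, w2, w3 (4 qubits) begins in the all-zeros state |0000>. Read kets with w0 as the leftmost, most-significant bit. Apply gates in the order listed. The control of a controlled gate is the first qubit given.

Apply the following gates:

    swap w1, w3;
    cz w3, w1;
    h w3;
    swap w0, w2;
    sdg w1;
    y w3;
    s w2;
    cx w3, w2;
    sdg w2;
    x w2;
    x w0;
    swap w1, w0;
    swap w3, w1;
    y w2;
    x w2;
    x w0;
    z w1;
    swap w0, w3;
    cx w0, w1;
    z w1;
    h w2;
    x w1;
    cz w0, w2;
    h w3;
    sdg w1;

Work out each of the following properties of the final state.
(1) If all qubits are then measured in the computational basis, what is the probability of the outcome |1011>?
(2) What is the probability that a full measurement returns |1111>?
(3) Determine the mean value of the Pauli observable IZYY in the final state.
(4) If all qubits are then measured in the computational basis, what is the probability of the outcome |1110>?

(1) A full measurement returns |1011> with probability 1/8.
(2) The probability of measuring |1111> is 1/8.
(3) The observable IZYY averages to 0.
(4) The probability of measuring |1110> is 1/8.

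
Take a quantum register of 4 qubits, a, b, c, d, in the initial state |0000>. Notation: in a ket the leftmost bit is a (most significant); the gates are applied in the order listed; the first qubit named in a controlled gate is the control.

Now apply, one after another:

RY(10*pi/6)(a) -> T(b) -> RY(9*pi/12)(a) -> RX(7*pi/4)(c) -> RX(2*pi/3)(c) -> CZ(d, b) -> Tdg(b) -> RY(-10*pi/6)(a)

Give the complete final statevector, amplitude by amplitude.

After the circuit, the state carries amplitude -sqrt(3)/4 - sqrt(2)/8 + sqrt(6)/8 on |0000>, I*(-2 + sqrt(2) + sqrt(6))/8 on |0010>, -sqrt(6)/8 - 1/4 - sqrt(2)/8 on |1000>, I*(-sqrt(2) + sqrt(6) + 2*sqrt(3))/8 on |1010>, and 0 on every other basis state.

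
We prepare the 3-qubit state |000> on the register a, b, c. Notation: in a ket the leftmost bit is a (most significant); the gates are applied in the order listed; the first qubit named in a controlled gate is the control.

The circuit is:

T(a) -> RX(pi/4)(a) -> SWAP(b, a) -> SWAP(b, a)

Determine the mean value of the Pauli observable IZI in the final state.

In the final state, IZI has expectation 1.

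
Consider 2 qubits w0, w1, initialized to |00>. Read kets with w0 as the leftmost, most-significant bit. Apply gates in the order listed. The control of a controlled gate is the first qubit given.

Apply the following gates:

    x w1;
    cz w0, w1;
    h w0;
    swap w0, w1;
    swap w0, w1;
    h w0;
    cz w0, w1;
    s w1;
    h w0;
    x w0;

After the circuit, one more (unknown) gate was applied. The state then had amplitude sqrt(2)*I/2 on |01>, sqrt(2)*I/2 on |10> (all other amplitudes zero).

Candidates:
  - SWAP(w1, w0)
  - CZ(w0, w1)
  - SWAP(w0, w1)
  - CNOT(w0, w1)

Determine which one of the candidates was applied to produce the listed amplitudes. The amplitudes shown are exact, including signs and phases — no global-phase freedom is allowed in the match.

The unique candidate consistent with the amplitudes is CNOT(w0, w1). Key observation: the block from step 2 through step 7 cancels to the identity and can be dropped.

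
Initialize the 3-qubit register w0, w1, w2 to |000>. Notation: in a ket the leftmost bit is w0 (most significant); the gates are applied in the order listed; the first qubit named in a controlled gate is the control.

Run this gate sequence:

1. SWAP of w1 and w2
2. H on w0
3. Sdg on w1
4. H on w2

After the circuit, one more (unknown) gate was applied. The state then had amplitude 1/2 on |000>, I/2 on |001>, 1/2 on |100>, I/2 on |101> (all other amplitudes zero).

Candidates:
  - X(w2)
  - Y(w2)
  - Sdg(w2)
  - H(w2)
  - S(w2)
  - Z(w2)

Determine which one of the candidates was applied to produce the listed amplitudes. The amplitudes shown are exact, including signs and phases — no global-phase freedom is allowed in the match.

The unique candidate consistent with the amplitudes is S(w2).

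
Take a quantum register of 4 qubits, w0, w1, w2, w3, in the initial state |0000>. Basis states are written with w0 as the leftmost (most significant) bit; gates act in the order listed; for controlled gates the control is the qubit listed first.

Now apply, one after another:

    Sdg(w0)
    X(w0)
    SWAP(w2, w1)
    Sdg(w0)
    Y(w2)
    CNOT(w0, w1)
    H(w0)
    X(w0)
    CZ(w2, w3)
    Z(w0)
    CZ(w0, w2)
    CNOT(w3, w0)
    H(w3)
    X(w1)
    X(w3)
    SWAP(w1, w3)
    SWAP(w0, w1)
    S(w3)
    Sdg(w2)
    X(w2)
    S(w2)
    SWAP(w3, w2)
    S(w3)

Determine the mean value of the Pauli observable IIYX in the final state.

In the final state, IIYX has expectation 0.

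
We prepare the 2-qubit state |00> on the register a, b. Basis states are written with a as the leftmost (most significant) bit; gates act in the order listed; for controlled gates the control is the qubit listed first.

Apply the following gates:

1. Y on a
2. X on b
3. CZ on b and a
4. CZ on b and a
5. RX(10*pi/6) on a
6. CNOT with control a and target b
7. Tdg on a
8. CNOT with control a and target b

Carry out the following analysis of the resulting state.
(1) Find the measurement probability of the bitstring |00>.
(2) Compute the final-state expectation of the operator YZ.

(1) The probability of measuring |00> is 0. Key observation: steps 3-4 multiply out to the identity, so the circuit reduces to the remaining gates.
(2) The expectation value of YZ is sqrt(6)/4.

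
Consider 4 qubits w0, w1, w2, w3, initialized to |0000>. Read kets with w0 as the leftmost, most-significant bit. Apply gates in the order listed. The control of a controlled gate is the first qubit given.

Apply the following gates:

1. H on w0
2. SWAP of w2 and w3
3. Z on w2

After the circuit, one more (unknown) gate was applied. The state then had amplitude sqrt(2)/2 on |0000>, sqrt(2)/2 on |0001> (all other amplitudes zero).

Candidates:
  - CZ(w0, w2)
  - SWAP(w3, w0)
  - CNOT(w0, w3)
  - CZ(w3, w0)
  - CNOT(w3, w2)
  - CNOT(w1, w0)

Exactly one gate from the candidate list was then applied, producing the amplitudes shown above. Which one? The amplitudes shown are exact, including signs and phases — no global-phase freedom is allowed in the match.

The applied gate was SWAP(w3, w0).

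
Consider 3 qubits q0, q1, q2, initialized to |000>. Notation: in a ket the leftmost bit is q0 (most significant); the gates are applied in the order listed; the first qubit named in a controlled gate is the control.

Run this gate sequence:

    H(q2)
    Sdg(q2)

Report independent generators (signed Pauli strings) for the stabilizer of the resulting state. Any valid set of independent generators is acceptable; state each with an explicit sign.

One valid set of independent stabilizer generators is -IIY, +ZII, +IZI (any independent generating set of the same group is equally correct).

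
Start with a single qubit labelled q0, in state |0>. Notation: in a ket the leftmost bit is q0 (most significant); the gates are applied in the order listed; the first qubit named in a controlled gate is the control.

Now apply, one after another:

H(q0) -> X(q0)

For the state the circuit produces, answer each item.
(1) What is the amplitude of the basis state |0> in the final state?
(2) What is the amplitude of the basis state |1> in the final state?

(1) |0> carries amplitude sqrt(2)/2 in the final state.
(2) The final state's coefficient on |1> equals sqrt(2)/2.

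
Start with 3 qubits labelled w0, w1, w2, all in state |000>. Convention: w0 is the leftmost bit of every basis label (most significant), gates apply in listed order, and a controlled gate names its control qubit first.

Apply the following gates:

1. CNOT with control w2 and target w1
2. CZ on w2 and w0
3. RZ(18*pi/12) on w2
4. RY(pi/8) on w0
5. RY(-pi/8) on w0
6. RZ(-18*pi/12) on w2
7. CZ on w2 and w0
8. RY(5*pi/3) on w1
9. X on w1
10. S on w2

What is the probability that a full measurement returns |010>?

The probability of measuring |010> is 3/4.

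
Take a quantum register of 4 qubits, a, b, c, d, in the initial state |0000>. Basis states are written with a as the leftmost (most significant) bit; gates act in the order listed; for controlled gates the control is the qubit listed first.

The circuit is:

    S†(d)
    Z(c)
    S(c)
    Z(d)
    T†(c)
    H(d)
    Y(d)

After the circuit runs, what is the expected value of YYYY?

The observable YYYY averages to 0.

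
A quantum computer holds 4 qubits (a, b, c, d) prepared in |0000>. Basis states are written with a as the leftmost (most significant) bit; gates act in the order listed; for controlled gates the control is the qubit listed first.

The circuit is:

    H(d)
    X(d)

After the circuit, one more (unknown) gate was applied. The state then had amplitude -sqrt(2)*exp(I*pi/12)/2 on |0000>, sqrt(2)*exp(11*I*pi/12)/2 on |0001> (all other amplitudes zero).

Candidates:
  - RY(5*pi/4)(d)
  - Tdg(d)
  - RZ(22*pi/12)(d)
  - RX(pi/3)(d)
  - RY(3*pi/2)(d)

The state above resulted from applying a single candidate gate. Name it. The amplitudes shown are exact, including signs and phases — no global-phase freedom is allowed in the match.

The applied gate was RZ(22*pi/12)(d).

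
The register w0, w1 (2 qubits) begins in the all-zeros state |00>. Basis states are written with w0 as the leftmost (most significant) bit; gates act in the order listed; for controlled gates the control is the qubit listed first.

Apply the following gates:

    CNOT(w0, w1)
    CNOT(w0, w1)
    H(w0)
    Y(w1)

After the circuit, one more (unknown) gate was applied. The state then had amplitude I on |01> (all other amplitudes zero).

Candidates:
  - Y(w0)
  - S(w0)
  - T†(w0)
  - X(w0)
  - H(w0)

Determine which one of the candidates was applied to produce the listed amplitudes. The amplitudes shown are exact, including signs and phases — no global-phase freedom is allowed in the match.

It was H(w0) that produced the state shown. Key observation: steps 1-2 multiply out to the identity, so the circuit reduces to the remaining gates.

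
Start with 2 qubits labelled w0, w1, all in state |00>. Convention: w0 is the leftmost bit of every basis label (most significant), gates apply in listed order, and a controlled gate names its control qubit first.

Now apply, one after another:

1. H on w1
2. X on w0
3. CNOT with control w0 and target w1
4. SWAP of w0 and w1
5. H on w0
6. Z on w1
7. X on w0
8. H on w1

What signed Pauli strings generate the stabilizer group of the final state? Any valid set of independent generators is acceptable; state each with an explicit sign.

The final state is stabilized by the group generated by -IX, -ZI; other independent generating sets are equally valid.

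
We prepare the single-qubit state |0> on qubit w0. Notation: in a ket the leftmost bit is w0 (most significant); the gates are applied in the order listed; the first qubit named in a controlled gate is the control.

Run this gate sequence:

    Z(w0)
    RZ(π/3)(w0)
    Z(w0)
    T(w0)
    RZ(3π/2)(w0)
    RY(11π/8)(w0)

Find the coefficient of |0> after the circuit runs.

|0> carries amplitude exp(I*pi/12)*cos(5*pi/16) in the final state.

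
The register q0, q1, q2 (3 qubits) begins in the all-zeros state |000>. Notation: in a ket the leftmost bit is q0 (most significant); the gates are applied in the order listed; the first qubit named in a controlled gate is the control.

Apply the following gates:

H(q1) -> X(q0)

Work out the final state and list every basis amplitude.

The resulting statevector has amplitude sqrt(2)/2 on |100>, sqrt(2)/2 on |110>, and 0 on every other basis state.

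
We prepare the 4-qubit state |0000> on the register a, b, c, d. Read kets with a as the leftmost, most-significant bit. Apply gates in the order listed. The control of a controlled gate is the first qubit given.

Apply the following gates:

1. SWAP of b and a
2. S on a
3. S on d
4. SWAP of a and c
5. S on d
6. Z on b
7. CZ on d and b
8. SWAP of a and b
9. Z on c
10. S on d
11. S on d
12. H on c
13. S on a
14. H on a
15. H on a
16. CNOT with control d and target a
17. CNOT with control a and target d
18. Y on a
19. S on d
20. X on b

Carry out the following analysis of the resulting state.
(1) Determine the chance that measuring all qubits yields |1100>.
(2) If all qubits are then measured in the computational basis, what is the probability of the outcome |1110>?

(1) The probability of measuring |1100> is 1/2.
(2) A full measurement returns |1110> with probability 1/2.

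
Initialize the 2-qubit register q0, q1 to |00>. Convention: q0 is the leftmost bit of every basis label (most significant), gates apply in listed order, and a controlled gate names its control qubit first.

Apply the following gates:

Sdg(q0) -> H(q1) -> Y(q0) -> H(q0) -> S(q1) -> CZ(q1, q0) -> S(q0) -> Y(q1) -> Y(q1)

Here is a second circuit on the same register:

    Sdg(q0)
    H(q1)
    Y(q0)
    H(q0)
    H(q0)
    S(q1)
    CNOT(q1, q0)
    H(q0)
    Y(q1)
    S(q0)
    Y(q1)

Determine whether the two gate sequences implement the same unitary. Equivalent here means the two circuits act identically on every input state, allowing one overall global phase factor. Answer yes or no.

Yes — the two circuits implement the same unitary up to a global phase.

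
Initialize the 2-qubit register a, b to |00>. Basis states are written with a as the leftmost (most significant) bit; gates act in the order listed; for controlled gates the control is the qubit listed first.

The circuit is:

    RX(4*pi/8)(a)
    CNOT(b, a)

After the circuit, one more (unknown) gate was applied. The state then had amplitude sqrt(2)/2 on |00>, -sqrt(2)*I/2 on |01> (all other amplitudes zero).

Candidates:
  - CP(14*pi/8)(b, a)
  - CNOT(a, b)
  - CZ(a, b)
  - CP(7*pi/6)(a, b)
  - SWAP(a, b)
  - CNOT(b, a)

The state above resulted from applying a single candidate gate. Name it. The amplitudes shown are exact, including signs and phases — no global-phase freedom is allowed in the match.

It was SWAP(a, b) that produced the state shown.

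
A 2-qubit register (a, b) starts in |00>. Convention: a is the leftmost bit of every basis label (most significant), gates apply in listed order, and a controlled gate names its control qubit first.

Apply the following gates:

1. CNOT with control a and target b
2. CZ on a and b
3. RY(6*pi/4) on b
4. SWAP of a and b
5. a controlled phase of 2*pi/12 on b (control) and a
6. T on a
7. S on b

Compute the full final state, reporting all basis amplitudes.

The resulting statevector has amplitude -sqrt(2)/2 on |00>, 0 on |01>, sqrt(2)*exp(I*pi/4)/2 on |10>, 0 on |11>.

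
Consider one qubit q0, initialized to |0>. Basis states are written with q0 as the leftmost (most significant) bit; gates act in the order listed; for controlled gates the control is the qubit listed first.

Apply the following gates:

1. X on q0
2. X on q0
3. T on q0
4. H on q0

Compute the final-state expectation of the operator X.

The observable X averages to 1.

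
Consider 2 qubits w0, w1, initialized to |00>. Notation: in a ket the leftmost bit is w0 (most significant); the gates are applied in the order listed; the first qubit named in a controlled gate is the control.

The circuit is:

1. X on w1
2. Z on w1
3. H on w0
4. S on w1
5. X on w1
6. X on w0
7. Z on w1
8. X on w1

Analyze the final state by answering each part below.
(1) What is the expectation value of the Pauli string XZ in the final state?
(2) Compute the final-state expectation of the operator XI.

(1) In the final state, XZ has expectation -1.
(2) The expectation value of XI is 1.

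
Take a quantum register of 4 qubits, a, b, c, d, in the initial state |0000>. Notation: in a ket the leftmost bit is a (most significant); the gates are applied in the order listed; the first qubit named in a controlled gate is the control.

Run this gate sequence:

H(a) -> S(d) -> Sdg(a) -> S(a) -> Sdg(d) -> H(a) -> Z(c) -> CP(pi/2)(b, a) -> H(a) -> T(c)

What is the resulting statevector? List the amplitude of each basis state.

The resulting statevector has amplitude sqrt(2)/2 on |0000>, sqrt(2)/2 on |1000>, and 0 on every other basis state. Key observation: gates 1-6 undo each other exactly, leaving only the rest of the circuit to track.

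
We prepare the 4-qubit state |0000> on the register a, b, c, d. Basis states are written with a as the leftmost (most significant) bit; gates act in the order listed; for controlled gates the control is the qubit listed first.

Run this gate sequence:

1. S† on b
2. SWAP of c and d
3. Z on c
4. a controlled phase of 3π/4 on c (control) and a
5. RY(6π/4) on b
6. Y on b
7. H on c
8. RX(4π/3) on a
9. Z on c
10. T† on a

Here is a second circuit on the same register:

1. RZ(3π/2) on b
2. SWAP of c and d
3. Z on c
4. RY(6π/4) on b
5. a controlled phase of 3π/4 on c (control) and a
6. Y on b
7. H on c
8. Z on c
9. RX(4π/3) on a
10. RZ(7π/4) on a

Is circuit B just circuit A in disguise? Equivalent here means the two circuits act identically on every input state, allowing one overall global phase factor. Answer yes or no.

Yes: on every input state the two circuits agree up to one overall phase factor.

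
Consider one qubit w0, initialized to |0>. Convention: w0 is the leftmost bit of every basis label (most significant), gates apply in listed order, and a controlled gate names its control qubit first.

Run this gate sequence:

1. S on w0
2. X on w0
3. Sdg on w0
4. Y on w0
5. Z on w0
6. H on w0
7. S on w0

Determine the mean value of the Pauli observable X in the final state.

The expectation value of X is 0.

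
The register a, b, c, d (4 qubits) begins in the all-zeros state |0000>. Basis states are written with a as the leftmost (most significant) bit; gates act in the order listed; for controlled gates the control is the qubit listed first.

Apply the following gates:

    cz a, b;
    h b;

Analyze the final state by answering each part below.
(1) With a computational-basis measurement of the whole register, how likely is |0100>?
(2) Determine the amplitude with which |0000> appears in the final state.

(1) A full measurement returns |0100> with probability 1/2.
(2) The amplitude on |0000> is sqrt(2)/2.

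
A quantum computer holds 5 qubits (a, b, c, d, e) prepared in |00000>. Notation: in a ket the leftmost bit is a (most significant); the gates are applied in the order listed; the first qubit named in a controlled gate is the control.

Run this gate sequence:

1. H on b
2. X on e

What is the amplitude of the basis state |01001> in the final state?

The amplitude on |01001> is sqrt(2)/2.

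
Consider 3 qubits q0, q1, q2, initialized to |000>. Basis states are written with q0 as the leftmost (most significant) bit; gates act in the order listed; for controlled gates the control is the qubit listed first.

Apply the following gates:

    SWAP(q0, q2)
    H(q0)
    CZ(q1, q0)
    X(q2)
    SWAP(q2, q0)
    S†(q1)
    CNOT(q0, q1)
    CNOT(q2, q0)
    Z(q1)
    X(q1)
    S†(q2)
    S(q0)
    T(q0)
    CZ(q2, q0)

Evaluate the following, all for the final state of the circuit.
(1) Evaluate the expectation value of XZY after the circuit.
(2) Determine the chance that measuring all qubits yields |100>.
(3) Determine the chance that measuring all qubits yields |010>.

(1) The expectation value of XZY is sqrt(2)/2.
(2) A full measurement returns |100> with probability 1/2.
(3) Outcome |010> occurs with probability 0.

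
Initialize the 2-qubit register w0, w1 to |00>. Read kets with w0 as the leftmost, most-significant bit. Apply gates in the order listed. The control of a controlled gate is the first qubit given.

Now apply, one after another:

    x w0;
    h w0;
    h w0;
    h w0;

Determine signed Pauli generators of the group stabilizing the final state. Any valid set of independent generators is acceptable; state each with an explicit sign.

The stabilizer group can be generated by -XI, +IZ, among other valid generating sets. Key observation: the block from step 2 through step 3 cancels to the identity and can be dropped.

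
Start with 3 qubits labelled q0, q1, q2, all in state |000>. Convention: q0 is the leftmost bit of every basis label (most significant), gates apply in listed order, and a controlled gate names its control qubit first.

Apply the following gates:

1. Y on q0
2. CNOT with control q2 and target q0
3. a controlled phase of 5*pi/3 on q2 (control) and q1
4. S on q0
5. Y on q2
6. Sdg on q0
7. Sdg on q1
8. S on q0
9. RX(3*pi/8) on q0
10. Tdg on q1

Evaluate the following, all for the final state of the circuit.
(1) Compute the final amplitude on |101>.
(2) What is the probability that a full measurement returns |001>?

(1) The final state's coefficient on |101> equals -I*cos(3*pi/16).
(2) The probability of measuring |001> is sin(3*pi/16)**2.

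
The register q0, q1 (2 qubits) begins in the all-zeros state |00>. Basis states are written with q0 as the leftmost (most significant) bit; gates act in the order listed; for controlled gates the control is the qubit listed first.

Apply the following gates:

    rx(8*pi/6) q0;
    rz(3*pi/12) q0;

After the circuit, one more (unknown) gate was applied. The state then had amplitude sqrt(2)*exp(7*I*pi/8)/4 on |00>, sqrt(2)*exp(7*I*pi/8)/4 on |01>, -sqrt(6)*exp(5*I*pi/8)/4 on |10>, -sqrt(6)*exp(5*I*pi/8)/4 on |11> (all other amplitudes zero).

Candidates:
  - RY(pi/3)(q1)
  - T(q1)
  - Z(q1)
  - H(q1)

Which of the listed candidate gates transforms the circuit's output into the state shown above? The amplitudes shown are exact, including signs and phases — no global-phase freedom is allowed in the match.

The applied gate was H(q1).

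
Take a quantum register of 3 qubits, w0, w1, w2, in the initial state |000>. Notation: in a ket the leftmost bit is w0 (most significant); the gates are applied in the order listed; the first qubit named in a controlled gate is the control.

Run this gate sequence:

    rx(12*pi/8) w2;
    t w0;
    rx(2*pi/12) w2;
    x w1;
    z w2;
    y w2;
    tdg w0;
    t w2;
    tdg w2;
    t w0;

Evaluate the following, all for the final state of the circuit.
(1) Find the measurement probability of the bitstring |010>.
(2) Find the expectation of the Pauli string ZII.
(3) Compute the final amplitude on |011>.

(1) The probability of measuring |010> is 1/4.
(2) In the final state, ZII has expectation 1.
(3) The final state's coefficient on |011> equals -sqrt(3)*I/2.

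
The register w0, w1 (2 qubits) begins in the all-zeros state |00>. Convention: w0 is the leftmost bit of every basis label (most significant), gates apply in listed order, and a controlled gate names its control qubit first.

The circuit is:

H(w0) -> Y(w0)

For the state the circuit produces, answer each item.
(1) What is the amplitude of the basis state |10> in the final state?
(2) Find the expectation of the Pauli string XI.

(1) The final state's coefficient on |10> equals sqrt(2)*I/2.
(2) In the final state, XI has expectation -1.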